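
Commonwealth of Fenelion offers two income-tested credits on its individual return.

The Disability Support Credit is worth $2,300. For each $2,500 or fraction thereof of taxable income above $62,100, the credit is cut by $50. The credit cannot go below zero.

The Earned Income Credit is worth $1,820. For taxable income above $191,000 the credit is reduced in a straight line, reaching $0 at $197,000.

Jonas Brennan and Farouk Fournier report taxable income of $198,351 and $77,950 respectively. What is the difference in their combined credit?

$3,770

Jonas ($198,351): Disability Support Credit: income exceeds $62,100 by $136,251 → 55 increments × $50 = $2,750 ≥ base, so the credit is $0. Earned Income Credit: $198,351 is at or above $197,000, so the credit is $0. total $0 + $0 = $0
Farouk ($77,950): Disability Support Credit: income exceeds $62,100 by $15,850, which is 7 full-or-partial $2,500 increments; reduction = 7 × $50 = $350, leaving $1,950. Earned Income Credit: $77,950 is at or below the $191,000 threshold, so the full $1,820 applies. total $1,950 + $1,820 = $3,770
Difference: |$0 − $3,770| = $3,770.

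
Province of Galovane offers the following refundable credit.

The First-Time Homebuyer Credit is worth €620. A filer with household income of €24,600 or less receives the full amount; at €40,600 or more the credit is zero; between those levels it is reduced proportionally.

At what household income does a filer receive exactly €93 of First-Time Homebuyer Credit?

€38,200

€93 is 93/620 of the full €620, so 527/620 of the €16,000 range has been used: income = €24,600 + €16,000 × 527/620 = €38,200.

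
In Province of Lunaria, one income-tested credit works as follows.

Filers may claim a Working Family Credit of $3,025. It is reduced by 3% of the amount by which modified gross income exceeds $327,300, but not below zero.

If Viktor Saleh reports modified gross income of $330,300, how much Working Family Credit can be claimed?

$2,935

Working Family Credit: 3% of the $3,000 excess over $327,300 is $90; credit = $3,025 − $90 = $2,935.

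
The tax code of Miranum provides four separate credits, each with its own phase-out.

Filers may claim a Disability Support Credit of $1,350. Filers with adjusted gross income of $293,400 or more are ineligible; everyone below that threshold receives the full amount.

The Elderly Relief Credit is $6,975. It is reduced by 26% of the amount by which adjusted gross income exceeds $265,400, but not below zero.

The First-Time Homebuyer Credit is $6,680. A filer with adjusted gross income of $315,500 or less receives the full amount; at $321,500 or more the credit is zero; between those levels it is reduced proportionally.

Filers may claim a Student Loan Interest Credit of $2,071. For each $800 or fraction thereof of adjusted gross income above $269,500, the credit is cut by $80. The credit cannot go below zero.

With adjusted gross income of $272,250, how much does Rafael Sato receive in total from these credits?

$14,975

Disability Support Credit: $272,250 is below the $293,400 cutoff, so the full $1,350 applies.
Elderly Relief Credit: 26% of the $6,850 excess over $265,400 is $1,781; credit = $6,975 − $1,781 = $5,194.
First-Time Homebuyer Credit: $272,250 is at or below the $315,500 threshold, so the full $6,680 applies.
Student Loan Interest Credit: income exceeds $269,500 by $2,750, which is 4 full-or-partial $800 increments; reduction = 4 × $80 = $320, leaving $1,751.
Total: $1,350 + $5,194 + $6,680 + $1,751 = $14,975.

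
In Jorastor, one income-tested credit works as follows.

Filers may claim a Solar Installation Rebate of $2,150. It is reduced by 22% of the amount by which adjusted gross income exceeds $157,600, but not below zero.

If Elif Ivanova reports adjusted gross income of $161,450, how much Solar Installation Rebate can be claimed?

$1,303

Solar Installation Rebate: 22% of the $3,850 excess over $157,600 is $847; credit = $2,150 − $847 = $1,303.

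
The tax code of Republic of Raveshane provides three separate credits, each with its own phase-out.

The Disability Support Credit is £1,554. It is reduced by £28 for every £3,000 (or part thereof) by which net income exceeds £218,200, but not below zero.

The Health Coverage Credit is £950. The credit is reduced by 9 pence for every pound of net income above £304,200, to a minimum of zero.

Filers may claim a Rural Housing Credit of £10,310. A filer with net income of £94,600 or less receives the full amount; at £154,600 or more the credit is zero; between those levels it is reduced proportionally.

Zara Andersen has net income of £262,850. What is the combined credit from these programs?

Disability Support Credit: income exceeds £218,200 by £44,650, which is 15 full-or-partial £3,000 increments; reduction = 15 × £28 = £420, leaving £1,134.
Health Coverage Credit: £262,850 is at or below the £304,200 threshold, so the full £950 applies.
Rural Housing Credit: £262,850 is at or above £154,600, so the credit is £0.
Total: £1,134 + £950 + £0 = £2,084.

£2,084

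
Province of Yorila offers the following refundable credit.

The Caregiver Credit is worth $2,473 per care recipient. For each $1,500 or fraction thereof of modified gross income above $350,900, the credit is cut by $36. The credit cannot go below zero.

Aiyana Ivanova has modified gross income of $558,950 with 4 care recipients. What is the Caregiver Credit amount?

$4,888

Caregiver Credit: base = 4 × $2,473 = $9,892. income exceeds $350,900 by $208,050, which is 139 full-or-partial $1,500 increments; reduction = 139 × $36 = $5,004, leaving $4,888.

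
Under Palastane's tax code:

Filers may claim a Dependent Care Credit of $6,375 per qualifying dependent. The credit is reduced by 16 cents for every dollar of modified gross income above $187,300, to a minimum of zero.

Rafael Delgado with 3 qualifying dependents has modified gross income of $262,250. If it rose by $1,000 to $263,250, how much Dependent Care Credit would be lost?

At $262,250 — base = 3 × $6,375 = $19,125. 16% of the $74,950 excess over $187,300 is $11,992; credit = $19,125 − $11,992 = $7,133.
At $263,250 — base = 3 × $6,375 = $19,125. 16% of the $75,950 excess over $187,300 is $12,152; credit = $19,125 − $12,152 = $6,973.
Lost: $7,133 − $6,973 = $160.

$160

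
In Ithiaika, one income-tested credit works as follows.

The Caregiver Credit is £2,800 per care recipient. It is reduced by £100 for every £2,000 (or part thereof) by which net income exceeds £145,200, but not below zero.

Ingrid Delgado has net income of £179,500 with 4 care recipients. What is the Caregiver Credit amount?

£9,400

Caregiver Credit: base = 4 × £2,800 = £11,200. income exceeds £145,200 by £34,300, which is 18 full-or-partial £2,000 increments; reduction = 18 × £100 = £1,800, leaving £9,400.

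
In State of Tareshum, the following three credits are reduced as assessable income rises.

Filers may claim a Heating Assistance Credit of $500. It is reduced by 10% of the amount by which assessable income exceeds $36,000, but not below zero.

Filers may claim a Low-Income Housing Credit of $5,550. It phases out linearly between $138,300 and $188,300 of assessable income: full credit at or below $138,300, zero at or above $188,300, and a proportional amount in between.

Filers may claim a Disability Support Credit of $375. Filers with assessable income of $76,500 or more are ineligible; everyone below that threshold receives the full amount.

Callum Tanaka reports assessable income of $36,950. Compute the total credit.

$6,330

Heating Assistance Credit: 10% of the $950 excess over $36,000 is $95; credit = $500 − $95 = $405.
Low-Income Housing Credit: $36,950 is at or below the $138,300 threshold, so the full $5,550 applies.
Disability Support Credit: $36,950 is below the $76,500 cutoff, so the full $375 applies.
Total: $405 + $5,550 + $375 = $6,330.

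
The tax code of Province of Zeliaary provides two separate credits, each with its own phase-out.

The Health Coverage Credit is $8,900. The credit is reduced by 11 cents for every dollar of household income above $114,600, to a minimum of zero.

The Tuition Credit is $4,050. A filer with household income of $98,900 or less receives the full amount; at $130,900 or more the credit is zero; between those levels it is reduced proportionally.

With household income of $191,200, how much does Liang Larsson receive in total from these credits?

$474

Health Coverage Credit: 11% of the $76,600 excess over $114,600 is $8,426; credit = $8,900 − $8,426 = $474.
Tuition Credit: $191,200 is at or above $130,900, so the credit is $0.
Total: $474 + $0 = $474.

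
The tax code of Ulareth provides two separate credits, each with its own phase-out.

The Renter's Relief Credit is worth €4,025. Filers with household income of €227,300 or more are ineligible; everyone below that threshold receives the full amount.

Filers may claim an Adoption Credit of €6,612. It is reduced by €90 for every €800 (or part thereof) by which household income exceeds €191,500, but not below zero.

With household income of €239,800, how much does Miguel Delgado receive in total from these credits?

Renter's Relief Credit: €239,800 meets or exceeds the €227,300 cutoff, so the credit is €0.
Adoption Credit: income exceeds €191,500 by €48,300, which is 61 full-or-partial €800 increments; reduction = 61 × €90 = €5,490, leaving €1,122.
Total: €0 + €1,122 = €1,122.

€1,122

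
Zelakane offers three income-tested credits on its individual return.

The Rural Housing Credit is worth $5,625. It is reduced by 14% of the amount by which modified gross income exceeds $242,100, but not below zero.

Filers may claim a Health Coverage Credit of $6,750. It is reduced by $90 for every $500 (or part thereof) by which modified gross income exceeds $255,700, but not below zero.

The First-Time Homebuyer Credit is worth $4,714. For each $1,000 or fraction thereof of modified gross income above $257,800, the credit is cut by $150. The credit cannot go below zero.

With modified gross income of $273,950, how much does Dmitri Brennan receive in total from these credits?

$6,750

Rural Housing Credit: 14% of the $31,850 excess over $242,100 is $4,459; credit = $5,625 − $4,459 = $1,166.
Health Coverage Credit: income exceeds $255,700 by $18,250, which is 37 full-or-partial $500 increments; reduction = 37 × $90 = $3,330, leaving $3,420.
First-Time Homebuyer Credit: income exceeds $257,800 by $16,150, which is 17 full-or-partial $1,000 increments; reduction = 17 × $150 = $2,550, leaving $2,164.
Total: $1,166 + $3,420 + $2,164 = $6,750.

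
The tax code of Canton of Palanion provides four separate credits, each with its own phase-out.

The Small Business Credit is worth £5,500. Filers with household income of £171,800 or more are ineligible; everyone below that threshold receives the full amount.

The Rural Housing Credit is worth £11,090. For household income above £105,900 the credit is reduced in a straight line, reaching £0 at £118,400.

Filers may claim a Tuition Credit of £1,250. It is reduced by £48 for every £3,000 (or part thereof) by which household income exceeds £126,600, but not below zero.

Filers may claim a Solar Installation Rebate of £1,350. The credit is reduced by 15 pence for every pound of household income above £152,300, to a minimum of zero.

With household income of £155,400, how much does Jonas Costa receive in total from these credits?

Small Business Credit: £155,400 is below the £171,800 cutoff, so the full £5,500 applies.
Rural Housing Credit: £155,400 is at or above £118,400, so the credit is £0.
Tuition Credit: income exceeds £126,600 by £28,800, which is 10 full-or-partial £3,000 increments; reduction = 10 × £48 = £480, leaving £770.
Solar Installation Rebate: 15% of the £3,100 excess over £152,300 is £465; credit = £1,350 − £465 = £885.
Total: £5,500 + £0 + £770 + £885 = £7,155.

£7,155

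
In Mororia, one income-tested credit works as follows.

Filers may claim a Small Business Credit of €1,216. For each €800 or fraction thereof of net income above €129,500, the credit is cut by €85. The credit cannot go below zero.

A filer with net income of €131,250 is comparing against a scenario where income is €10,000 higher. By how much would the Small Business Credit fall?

€961

At €131,250 — income exceeds €129,500 by €1,750, which is 3 full-or-partial €800 increments; reduction = 3 × €85 = €255, leaving €961.
At €141,250 — income exceeds €129,500 by €11,750 → 15 increments × €85 = €1,275 ≥ base, so the credit is €0.
Lost: €961 − €0 = €961.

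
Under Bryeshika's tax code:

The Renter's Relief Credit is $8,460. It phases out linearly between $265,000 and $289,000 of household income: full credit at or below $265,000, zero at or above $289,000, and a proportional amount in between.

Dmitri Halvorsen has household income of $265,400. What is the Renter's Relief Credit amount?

Renter's Relief Credit: $265,400 is $400 into a $24,000 phase-out range, leaving 23,600/24,000 of the credit: $8,460 × 23,600/24,000 = $8,319.

$8,319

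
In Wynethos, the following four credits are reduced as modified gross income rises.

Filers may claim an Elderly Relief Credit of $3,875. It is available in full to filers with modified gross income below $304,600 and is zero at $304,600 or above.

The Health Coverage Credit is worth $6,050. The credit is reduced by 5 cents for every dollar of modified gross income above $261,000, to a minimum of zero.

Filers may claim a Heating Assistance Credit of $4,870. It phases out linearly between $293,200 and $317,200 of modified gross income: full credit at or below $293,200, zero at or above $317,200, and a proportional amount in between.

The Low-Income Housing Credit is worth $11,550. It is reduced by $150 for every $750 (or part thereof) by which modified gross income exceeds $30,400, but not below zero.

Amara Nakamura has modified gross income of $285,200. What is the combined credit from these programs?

$13,585

Elderly Relief Credit: $285,200 is below the $304,600 cutoff, so the full $3,875 applies.
Health Coverage Credit: 5% of the $24,200 excess over $261,000 is $1,210; credit = $6,050 − $1,210 = $4,840.
Heating Assistance Credit: $285,200 is at or below the $293,200 threshold, so the full $4,870 applies.
Low-Income Housing Credit: income exceeds $30,400 by $254,800 → 340 increments × $150 = $51,000 ≥ base, so the credit is $0.
Total: $3,875 + $4,840 + $4,870 + $0 = $13,585.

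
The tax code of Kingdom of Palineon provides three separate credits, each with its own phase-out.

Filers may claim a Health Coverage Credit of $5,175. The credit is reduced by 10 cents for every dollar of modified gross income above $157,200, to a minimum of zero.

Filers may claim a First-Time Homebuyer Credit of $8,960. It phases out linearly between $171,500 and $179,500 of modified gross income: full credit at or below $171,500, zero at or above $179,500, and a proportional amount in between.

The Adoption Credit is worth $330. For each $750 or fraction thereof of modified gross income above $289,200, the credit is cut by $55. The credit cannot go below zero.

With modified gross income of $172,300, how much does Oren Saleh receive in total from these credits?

Health Coverage Credit: 10% of the $15,100 excess over $157,200 is $1,510; credit = $5,175 − $1,510 = $3,665.
First-Time Homebuyer Credit: $172,300 is $800 into a $8,000 phase-out range, leaving 7,200/8,000 of the credit: $8,960 × 7,200/8,000 = $8,064.
Adoption Credit: $172,300 is at or below the $289,200 threshold, so the full $330 applies.
Total: $3,665 + $8,064 + $330 = $12,059.

$12,059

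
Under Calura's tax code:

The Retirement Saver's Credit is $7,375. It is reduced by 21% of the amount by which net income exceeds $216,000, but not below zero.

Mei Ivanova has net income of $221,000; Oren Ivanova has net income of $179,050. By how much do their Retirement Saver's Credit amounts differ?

Mei ($221,000): Retirement Saver's Credit: 21% of the $5,000 excess over $216,000 is $1,050; credit = $7,375 − $1,050 = $6,325.
Oren ($179,050): Retirement Saver's Credit: $179,050 is at or below the $216,000 threshold, so the full $7,375 applies.
Difference: |$6,325 − $7,375| = $1,050.

$1,050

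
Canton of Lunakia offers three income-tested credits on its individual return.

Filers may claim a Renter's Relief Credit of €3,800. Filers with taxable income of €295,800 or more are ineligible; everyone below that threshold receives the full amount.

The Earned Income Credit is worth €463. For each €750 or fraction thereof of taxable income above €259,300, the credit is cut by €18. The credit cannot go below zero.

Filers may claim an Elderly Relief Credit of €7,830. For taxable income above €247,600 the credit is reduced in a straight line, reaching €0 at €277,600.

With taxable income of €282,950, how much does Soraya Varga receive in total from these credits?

€3,800

Renter's Relief Credit: €282,950 is below the €295,800 cutoff, so the full €3,800 applies.
Earned Income Credit: income exceeds €259,300 by €23,650 → 32 increments × €18 = €576 ≥ base, so the credit is €0.
Elderly Relief Credit: €282,950 is at or above €277,600, so the credit is €0.
Total: €3,800 + €0 + €0 = €3,800.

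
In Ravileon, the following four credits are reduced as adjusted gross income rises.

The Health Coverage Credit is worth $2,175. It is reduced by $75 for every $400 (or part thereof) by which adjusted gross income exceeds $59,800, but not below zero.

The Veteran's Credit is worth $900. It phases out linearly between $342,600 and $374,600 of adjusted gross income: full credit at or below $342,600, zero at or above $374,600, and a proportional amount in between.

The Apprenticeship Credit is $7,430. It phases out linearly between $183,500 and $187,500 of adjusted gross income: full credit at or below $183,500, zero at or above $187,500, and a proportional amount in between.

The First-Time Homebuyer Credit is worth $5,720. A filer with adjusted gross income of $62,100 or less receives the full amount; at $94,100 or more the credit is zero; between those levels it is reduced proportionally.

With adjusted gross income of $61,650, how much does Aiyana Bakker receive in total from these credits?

$15,850

Health Coverage Credit: income exceeds $59,800 by $1,850, which is 5 full-or-partial $400 increments; reduction = 5 × $75 = $375, leaving $1,800.
Veteran's Credit: $61,650 is at or below the $342,600 threshold, so the full $900 applies.
Apprenticeship Credit: $61,650 is at or below the $183,500 threshold, so the full $7,430 applies.
First-Time Homebuyer Credit: $61,650 is at or below the $62,100 threshold, so the full $5,720 applies.
Total: $1,800 + $900 + $7,430 + $5,720 = $15,850.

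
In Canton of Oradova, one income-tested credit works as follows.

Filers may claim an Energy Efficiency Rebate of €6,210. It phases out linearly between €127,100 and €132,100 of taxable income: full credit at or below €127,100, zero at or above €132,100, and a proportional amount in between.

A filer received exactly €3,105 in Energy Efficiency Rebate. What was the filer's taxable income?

€3,105 is 3,105/6,210 of the full €6,210, so 3,105/6,210 of the €5,000 range has been used: income = €127,100 + €5,000 × 3,105/6,210 = €129,600.

€129,600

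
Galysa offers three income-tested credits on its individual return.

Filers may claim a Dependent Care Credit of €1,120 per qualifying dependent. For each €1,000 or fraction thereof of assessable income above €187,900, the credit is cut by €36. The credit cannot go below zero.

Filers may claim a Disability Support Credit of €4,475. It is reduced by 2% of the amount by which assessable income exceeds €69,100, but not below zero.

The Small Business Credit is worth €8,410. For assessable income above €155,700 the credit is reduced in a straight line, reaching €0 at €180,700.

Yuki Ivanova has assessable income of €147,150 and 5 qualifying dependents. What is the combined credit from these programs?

€16,924

Dependent Care Credit: base = 5 × €1,120 = €5,600. €147,150 is at or below the €187,900 threshold, so the full €5,600 applies.
Disability Support Credit: 2% of the €78,050 excess over €69,100 is €1,561; credit = €4,475 − €1,561 = €2,914.
Small Business Credit: €147,150 is at or below the €155,700 threshold, so the full €8,410 applies.
Total: €5,600 + €2,914 + €8,410 = €16,924.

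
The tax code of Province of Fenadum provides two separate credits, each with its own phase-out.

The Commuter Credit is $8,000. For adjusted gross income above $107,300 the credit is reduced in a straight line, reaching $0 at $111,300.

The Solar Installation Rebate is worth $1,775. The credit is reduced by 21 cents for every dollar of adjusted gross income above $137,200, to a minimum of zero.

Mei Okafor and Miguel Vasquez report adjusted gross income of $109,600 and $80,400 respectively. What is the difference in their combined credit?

$4,600

Mei ($109,600): Commuter Credit: $109,600 is $2,300 into a $4,000 phase-out range, leaving 1,700/4,000 of the credit: $8,000 × 1,700/4,000 = $3,400. Solar Installation Rebate: $109,600 is at or below the $137,200 threshold, so the full $1,775 applies. total $3,400 + $1,775 = $5,175
Miguel ($80,400): Commuter Credit: $80,400 is at or below the $107,300 threshold, so the full $8,000 applies. Solar Installation Rebate: $80,400 is at or below the $137,200 threshold, so the full $1,775 applies. total $8,000 + $1,775 = $9,775
Difference: |$5,175 − $9,775| = $4,600.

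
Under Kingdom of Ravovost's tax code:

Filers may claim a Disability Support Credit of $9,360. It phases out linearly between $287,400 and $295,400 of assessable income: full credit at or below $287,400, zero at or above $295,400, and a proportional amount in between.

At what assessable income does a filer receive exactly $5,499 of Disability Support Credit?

$5,499 is 5,499/9,360 of the full $9,360, so 3,861/9,360 of the $8,000 range has been used: income = $287,400 + $8,000 × 3,861/9,360 = $290,700.

$290,700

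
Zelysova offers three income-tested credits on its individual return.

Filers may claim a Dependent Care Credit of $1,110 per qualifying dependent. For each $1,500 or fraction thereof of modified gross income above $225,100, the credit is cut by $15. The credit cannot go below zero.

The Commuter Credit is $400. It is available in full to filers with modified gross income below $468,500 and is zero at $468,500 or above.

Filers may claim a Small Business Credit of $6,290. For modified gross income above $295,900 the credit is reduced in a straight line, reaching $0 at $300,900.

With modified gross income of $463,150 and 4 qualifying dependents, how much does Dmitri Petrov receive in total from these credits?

Dependent Care Credit: base = 4 × $1,110 = $4,440. income exceeds $225,100 by $238,050, which is 159 full-or-partial $1,500 increments; reduction = 159 × $15 = $2,385, leaving $2,055.
Commuter Credit: $463,150 is below the $468,500 cutoff, so the full $400 applies.
Small Business Credit: $463,150 is at or above $300,900, so the credit is $0.
Total: $2,055 + $400 + $0 = $2,455.

$2,455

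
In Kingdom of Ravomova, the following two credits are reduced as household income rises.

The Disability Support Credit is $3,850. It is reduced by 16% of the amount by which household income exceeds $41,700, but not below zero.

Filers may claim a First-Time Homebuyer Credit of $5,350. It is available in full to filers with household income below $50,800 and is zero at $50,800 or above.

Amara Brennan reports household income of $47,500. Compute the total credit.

$8,272

Disability Support Credit: 16% of the $5,800 excess over $41,700 is $928; credit = $3,850 − $928 = $2,922.
First-Time Homebuyer Credit: $47,500 is below the $50,800 cutoff, so the full $5,350 applies.
Total: $2,922 + $5,350 = $8,272.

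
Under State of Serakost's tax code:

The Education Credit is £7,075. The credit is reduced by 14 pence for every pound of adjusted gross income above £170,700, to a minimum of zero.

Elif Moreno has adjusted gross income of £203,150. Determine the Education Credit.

Education Credit: 14% of the £32,450 excess over £170,700 is £4,543; credit = £7,075 − £4,543 = £2,532.

£2,532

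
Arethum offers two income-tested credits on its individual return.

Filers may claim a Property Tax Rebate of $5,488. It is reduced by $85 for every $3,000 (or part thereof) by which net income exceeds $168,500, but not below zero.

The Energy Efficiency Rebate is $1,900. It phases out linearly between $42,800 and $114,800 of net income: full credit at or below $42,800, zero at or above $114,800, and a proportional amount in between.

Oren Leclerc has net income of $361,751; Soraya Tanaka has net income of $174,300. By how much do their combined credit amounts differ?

Oren ($361,751): Property Tax Rebate: income exceeds $168,500 by $193,251 → 65 increments × $85 = $5,525 ≥ base, so the credit is $0. Energy Efficiency Rebate: $361,751 is at or above $114,800, so the credit is $0. total $0 + $0 = $0
Soraya ($174,300): Property Tax Rebate: income exceeds $168,500 by $5,800, which is 2 full-or-partial $3,000 increments; reduction = 2 × $85 = $170, leaving $5,318. Energy Efficiency Rebate: $174,300 is at or above $114,800, so the credit is $0. total $5,318 + $0 = $5,318
Difference: |$0 − $5,318| = $5,318.

$5,318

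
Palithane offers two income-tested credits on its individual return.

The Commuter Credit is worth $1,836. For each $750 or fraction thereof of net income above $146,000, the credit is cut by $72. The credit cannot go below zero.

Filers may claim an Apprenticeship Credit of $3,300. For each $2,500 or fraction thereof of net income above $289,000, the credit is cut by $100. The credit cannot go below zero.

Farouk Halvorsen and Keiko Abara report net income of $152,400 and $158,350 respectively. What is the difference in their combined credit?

Farouk ($152,400): Commuter Credit: income exceeds $146,000 by $6,400, which is 9 full-or-partial $750 increments; reduction = 9 × $72 = $648, leaving $1,188. Apprenticeship Credit: $152,400 is at or below the $289,000 threshold, so the full $3,300 applies. total $1,188 + $3,300 = $4,488
Keiko ($158,350): Commuter Credit: income exceeds $146,000 by $12,350, which is 17 full-or-partial $750 increments; reduction = 17 × $72 = $1,224, leaving $612. Apprenticeship Credit: $158,350 is at or below the $289,000 threshold, so the full $3,300 applies. total $612 + $3,300 = $3,912
Difference: |$4,488 − $3,912| = $576.

$576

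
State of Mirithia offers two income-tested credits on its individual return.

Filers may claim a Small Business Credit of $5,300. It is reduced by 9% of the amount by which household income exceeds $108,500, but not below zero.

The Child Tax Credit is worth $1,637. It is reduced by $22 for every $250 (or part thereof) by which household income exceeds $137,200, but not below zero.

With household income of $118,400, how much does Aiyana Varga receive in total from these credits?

Small Business Credit: 9% of the $9,900 excess over $108,500 is $891; credit = $5,300 − $891 = $4,409.
Child Tax Credit: $118,400 is at or below the $137,200 threshold, so the full $1,637 applies.
Total: $4,409 + $1,637 = $6,046.

$6,046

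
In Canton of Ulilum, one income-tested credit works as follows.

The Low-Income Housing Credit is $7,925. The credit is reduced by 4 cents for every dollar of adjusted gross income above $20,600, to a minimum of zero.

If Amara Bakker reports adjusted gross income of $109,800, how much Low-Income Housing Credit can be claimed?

Low-Income Housing Credit: 4% of the $89,200 excess over $20,600 is $3,568; credit = $7,925 − $3,568 = $4,357.

$4,357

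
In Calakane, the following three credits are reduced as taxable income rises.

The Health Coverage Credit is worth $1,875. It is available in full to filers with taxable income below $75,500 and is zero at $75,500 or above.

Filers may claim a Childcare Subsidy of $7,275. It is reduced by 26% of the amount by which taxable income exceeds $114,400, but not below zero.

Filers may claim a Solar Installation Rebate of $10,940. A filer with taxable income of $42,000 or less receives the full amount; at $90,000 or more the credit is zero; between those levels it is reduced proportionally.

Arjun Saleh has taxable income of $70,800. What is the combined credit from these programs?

$13,526

Health Coverage Credit: $70,800 is below the $75,500 cutoff, so the full $1,875 applies.
Childcare Subsidy: $70,800 is at or below the $114,400 threshold, so the full $7,275 applies.
Solar Installation Rebate: $70,800 is $28,800 into a $48,000 phase-out range, leaving 19,200/48,000 of the credit: $10,940 × 19,200/48,000 = $4,376.
Total: $1,875 + $7,275 + $4,376 = $13,526.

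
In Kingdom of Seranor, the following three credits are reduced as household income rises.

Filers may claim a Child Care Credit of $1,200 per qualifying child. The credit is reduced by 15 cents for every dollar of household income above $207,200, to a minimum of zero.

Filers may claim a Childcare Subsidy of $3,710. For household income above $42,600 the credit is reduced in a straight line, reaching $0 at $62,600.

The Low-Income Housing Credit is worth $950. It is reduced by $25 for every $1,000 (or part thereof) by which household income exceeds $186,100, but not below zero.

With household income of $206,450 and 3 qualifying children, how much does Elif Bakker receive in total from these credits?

Child Care Credit: base = 3 × $1,200 = $3,600. $206,450 is at or below the $207,200 threshold, so the full $3,600 applies.
Childcare Subsidy: $206,450 is at or above $62,600, so the credit is $0.
Low-Income Housing Credit: income exceeds $186,100 by $20,350, which is 21 full-or-partial $1,000 increments; reduction = 21 × $25 = $525, leaving $425.
Total: $3,600 + $0 + $425 = $4,025.

$4,025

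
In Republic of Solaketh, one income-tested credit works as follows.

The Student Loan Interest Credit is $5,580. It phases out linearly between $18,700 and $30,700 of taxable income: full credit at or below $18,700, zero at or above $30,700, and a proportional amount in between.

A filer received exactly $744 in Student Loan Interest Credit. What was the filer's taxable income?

$29,100

$744 is 744/5,580 of the full $5,580, so 4,836/5,580 of the $12,000 range has been used: income = $18,700 + $12,000 × 4,836/5,580 = $29,100.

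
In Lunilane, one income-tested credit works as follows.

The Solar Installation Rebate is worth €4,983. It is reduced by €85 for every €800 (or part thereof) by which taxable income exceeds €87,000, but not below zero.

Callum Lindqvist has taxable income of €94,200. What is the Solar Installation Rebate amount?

Solar Installation Rebate: income exceeds €87,000 by €7,200, which is 9 full-or-partial €800 increments; reduction = 9 × €85 = €765, leaving €4,218.

€4,218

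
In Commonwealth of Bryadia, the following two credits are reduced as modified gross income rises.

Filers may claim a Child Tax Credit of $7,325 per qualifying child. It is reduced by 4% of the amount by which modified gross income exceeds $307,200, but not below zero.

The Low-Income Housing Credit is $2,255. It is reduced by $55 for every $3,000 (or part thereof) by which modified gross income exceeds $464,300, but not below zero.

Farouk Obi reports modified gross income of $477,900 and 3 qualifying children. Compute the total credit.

$17,127

Child Tax Credit: base = 3 × $7,325 = $21,975. 4% of the $170,700 excess over $307,200 is $6,828; credit = $21,975 − $6,828 = $15,147.
Low-Income Housing Credit: income exceeds $464,300 by $13,600, which is 5 full-or-partial $3,000 increments; reduction = 5 × $55 = $275, leaving $1,980.
Total: $15,147 + $1,980 = $17,127.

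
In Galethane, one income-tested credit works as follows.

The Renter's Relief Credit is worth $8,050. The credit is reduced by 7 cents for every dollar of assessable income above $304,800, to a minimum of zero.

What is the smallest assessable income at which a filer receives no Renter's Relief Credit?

$419,800

The credit falls by 7% of each dollar above $304,800, so it reaches zero when the excess is $8,050 / 7% = $115,000: income = $304,800 + $115,000 = $419,800.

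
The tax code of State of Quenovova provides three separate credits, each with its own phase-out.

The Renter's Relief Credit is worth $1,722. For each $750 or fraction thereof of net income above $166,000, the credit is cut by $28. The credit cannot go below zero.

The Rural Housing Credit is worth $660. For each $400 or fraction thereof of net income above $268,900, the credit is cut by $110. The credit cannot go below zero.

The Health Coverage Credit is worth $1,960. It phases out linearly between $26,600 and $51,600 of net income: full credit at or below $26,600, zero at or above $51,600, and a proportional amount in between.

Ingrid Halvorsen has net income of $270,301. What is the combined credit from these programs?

Renter's Relief Credit: income exceeds $166,000 by $104,301 → 140 increments × $28 = $3,920 ≥ base, so the credit is $0.
Rural Housing Credit: income exceeds $268,900 by $1,401, which is 4 full-or-partial $400 increments; reduction = 4 × $110 = $440, leaving $220.
Health Coverage Credit: $270,301 is at or above $51,600, so the credit is $0.
Total: $0 + $220 + $0 = $220.

$220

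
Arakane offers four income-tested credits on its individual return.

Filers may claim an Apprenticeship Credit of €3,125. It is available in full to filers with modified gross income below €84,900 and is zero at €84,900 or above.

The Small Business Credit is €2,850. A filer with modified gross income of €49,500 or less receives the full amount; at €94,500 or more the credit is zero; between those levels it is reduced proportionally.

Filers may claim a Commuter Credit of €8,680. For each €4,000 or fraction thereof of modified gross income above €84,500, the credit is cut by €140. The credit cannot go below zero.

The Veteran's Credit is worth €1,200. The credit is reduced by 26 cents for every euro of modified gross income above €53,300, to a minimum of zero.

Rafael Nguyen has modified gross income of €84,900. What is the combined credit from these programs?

Apprenticeship Credit: €84,900 meets or exceeds the €84,900 cutoff, so the credit is €0.
Small Business Credit: €84,900 is €35,400 into a €45,000 phase-out range, leaving 9,600/45,000 of the credit: €2,850 × 9,600/45,000 = €608.
Commuter Credit: income exceeds €84,500 by €400, which is 1 full-or-partial €4,000 increment; reduction = 1 × €140 = €140, leaving €8,540.
Veteran's Credit: 26% of the €31,600 excess over €53,300 is €8,216 ≥ base, so the credit is €0.
Total: €0 + €608 + €8,540 + €0 = €9,148.

€9,148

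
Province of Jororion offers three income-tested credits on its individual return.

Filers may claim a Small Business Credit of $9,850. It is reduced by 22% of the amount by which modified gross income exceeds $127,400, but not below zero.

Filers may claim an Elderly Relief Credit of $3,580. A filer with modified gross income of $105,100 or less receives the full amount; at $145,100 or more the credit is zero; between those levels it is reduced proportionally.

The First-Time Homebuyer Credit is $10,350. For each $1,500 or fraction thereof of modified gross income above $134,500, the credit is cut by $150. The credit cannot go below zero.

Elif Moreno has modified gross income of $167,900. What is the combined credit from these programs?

$7,840

Small Business Credit: 22% of the $40,500 excess over $127,400 is $8,910; credit = $9,850 − $8,910 = $940.
Elderly Relief Credit: $167,900 is at or above $145,100, so the credit is $0.
First-Time Homebuyer Credit: income exceeds $134,500 by $33,400, which is 23 full-or-partial $1,500 increments; reduction = 23 × $150 = $3,450, leaving $6,900.
Total: $940 + $0 + $6,900 = $7,840.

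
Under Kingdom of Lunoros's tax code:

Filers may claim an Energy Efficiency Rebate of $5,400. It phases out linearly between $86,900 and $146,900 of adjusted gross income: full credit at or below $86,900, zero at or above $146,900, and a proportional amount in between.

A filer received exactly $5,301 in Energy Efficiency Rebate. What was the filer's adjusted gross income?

$5,301 is 5,301/5,400 of the full $5,400, so 99/5,400 of the $60,000 range has been used: income = $86,900 + $60,000 × 99/5,400 = $88,000.

$88,000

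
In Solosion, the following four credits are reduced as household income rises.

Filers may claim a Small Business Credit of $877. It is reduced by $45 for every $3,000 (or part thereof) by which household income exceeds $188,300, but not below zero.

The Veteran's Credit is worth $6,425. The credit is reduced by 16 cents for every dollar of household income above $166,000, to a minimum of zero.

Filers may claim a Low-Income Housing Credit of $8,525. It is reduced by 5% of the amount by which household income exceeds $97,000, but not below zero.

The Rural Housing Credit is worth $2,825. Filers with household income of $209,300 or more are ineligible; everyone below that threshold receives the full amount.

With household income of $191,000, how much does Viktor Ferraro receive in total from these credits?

Small Business Credit: income exceeds $188,300 by $2,700, which is 1 full-or-partial $3,000 increment; reduction = 1 × $45 = $45, leaving $832.
Veteran's Credit: 16% of the $25,000 excess over $166,000 is $4,000; credit = $6,425 − $4,000 = $2,425.
Low-Income Housing Credit: 5% of the $94,000 excess over $97,000 is $4,700; credit = $8,525 − $4,700 = $3,825.
Rural Housing Credit: $191,000 is below the $209,300 cutoff, so the full $2,825 applies.
Total: $832 + $2,425 + $3,825 + $2,825 = $9,907.

$9,907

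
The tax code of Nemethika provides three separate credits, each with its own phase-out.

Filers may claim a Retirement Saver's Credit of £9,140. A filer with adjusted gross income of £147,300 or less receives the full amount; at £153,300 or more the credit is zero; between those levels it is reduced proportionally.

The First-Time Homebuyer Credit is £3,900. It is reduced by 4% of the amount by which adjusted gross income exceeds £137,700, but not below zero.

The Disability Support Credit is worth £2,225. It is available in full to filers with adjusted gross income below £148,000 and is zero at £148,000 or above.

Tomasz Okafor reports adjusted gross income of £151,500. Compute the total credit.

Retirement Saver's Credit: £151,500 is £4,200 into a £6,000 phase-out range, leaving 1,800/6,000 of the credit: £9,140 × 1,800/6,000 = £2,742.
First-Time Homebuyer Credit: 4% of the £13,800 excess over £137,700 is £552; credit = £3,900 − £552 = £3,348.
Disability Support Credit: £151,500 meets or exceeds the £148,000 cutoff, so the credit is £0.
Total: £2,742 + £3,348 + £0 = £6,090.

£6,090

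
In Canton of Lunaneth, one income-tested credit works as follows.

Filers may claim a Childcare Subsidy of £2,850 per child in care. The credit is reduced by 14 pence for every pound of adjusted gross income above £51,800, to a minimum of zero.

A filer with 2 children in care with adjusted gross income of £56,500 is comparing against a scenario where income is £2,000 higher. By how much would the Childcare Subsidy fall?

£280

At £56,500 — base = 2 × £2,850 = £5,700. 14% of the £4,700 excess over £51,800 is £658; credit = £5,700 − £658 = £5,042.
At £58,500 — base = 2 × £2,850 = £5,700. 14% of the £6,700 excess over £51,800 is £938; credit = £5,700 − £938 = £4,762.
Lost: £5,042 − £4,762 = £280.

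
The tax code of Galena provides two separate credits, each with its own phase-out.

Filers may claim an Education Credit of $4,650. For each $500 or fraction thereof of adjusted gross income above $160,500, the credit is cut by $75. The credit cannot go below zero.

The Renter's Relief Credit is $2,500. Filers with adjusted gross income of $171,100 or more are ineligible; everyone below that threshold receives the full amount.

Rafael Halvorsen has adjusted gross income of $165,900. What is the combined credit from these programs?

Education Credit: income exceeds $160,500 by $5,400, which is 11 full-or-partial $500 increments; reduction = 11 × $75 = $825, leaving $3,825.
Renter's Relief Credit: $165,900 is below the $171,100 cutoff, so the full $2,500 applies.
Total: $3,825 + $2,500 = $6,325.

$6,325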